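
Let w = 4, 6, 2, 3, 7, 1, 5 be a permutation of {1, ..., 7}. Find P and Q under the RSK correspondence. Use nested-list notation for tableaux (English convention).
P = [[1, 3, 5], [2, 6, 7], [4]], Q = [[1, 2, 5], [3, 4, 7], [6]]

Insert each entry of the permutation into P by Schensted row insertion, recording in Q the position of each new cell.

Insert 4: appended to row 1. P = [[4]].
Insert 6: appended to row 1. P = [[4, 6]].
Insert 2: 2 bumps 4 from row 1; 4 starts row 2. P = [[2, 6], [4]].
Insert 3: 3 bumps 6 from row 1; 6 appends to row 2. P = [[2, 3], [4, 6]].
Insert 7: appended to row 1. P = [[2, 3, 7], [4, 6]].
Insert 1: 1 bumps 2 from row 1; 2 bumps 4 from row 2; 4 starts row 3. P = [[1, 3, 7], [2, 6], [4]].
Insert 5: 5 bumps 7 from row 1; 7 appends to row 2. P = [[1, 3, 5], [2, 6, 7], [4]].

So P = [[1, 3, 5], [2, 6, 7], [4]], Q = [[1, 2, 5], [3, 4, 7], [6]].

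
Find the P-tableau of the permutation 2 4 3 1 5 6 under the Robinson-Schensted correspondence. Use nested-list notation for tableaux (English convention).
P = [[1, 3, 5, 6], [2], [4]]

Insert 2: appended to row 1. P = [[2]].
Insert 4: appended to row 1. P = [[2, 4]].
Insert 3: 3 bumps 4 from row 1; 4 starts row 2. P = [[2, 3], [4]].
Insert 1: 1 bumps 2 from row 1; 2 bumps 4 from row 2; 4 starts row 3. P = [[1, 3], [2], [4]].
Insert 5: appended to row 1. P = [[1, 3, 5], [2], [4]].
Insert 6: appended to row 1. P = [[1, 3, 5, 6], [2], [4]].

So P = [[1, 3, 5, 6], [2], [4]].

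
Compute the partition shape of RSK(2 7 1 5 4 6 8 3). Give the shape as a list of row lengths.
RSK row insertion gives P = [[1, 3, 6, 8], [2, 4], [5], [7]], which has shape [4, 2, 1, 1].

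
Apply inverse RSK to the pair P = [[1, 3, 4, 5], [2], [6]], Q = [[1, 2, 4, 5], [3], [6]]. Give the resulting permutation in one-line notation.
Reverse the RSK construction: for i from n down to 1, find the cell of Q containing i, remove the entry at that cell from P, and reverse-bump it up through P; the value ejected from row 1 is w(i).

Step i=6: Q has 6 at row 3, column 1; remove 6 from row 3 of P and reverse-bump: 6 enters row 2 and ejects 2; 2 enters row 1 and ejects 1. So w(6) = 1. P is now [[2, 3, 4, 5], [6]].
Step i=5: Q has 5 at row 1, column 4; remove that cell from P, ejecting 5. So w(5) = 5. P is now [[2, 3, 4], [6]].
Step i=4: Q has 4 at row 1, column 3; remove that cell from P, ejecting 4. So w(4) = 4. P is now [[2, 3], [6]].
Step i=3: Q has 3 at row 2, column 1; remove 6 from row 2 of P and reverse-bump: 6 enters row 1 and ejects 3. So w(3) = 3. P is now [[2, 6]].
Step i=2: Q has 2 at row 1, column 2; remove that cell from P, ejecting 6. So w(2) = 6. P is now [[2]].
Step i=1: Q has 1 at row 1, column 1; remove that cell from P, ejecting 2. So w(1) = 2. P is now [].

So w = 2 6 3 4 5 1.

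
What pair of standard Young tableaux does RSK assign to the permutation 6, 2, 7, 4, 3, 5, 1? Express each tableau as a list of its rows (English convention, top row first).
Insert each entry of the permutation into P by Schensted row insertion, recording in Q the position of each new cell.

After inserting 6: P = [[6]].
After inserting 2: P = [[2], [6]].
After inserting 7: P = [[2, 7], [6]].
After inserting 4: P = [[2, 4], [6, 7]].
After inserting 3: P = [[2, 3], [4, 7], [6]].
After inserting 5: P = [[2, 3, 5], [4, 7], [6]].
After inserting 1: P = [[1, 3, 5], [2, 7], [4], [6]].

So P = [[1, 3, 5], [2, 7], [4], [6]], Q = [[1, 3, 6], [2, 4], [5], [7]].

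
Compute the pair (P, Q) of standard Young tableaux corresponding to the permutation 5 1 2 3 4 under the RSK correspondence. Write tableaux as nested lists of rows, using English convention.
Insert each entry of the permutation into P by Schensted row insertion, recording in Q the position of each new cell.

After inserting 5: P = [[5]].
After inserting 1: P = [[1], [5]].
After inserting 2: P = [[1, 2], [5]].
After inserting 3: P = [[1, 2, 3], [5]].
After inserting 4: P = [[1, 2, 3, 4], [5]].

So P = [[1, 2, 3, 4], [5]], Q = [[1, 3, 4, 5], [2]].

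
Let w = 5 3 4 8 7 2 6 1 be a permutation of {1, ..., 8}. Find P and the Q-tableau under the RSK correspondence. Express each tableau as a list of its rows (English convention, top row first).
Insert each entry of the permutation into P by Schensted row insertion, recording in Q the position of each new cell.

Insert 5: appended to row 1. P = [[5]].
Insert 3: 3 bumps 5 from row 1; 5 starts row 2. P = [[3], [5]].
Insert 4: appended to row 1. P = [[3, 4], [5]].
Insert 8: appended to row 1. P = [[3, 4, 8], [5]].
Insert 7: 7 bumps 8 from row 1; 8 appends to row 2. P = [[3, 4, 7], [5, 8]].
Insert 2: 2 bumps 3 from row 1; 3 bumps 5 from row 2; 5 starts row 3. P = [[2, 4, 7], [3, 8], [5]].
Insert 6: 6 bumps 7 from row 1; 7 bumps 8 from row 2; 8 appends to row 3. P = [[2, 4, 6], [3, 7], [5, 8]].
Insert 1: 1 bumps 2 from row 1; 2 bumps 3 from row 2; 3 bumps 5 from row 3; 5 starts row 4. P = [[1, 4, 6], [2, 7], [3, 8], [5]].

So P = [[1, 4, 6], [2, 7], [3, 8], [5]], Q = [[1, 3, 4], [2, 5], [6, 7], [8]].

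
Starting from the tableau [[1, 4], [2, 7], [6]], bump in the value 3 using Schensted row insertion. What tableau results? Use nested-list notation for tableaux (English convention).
[[1, 3], [2, 4], [6, 7]]

In row 1, 3 replaces 4 (the leftmost entry greater than 3); 4 is bumped to row 2. In row 2, 4 replaces 7 (the leftmost entry greater than 4); 7 is bumped to row 3. 7 is appended to row 3. The new tableau is [[1, 3], [2, 4], [6, 7]].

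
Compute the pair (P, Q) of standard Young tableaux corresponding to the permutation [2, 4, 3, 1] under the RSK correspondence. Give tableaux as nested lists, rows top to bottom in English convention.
P = [[1, 3], [2], [4]], Q = [[1, 2], [3], [4]]

Insert each entry of the permutation into P by Schensted row insertion, recording in Q the position of each new cell.

Insert 2: appended to row 1. P = [[2]], Q = [[1]].
Insert 4: appended to row 1. P = [[2, 4]], Q = [[1, 2]].
Insert 3: 3 bumps 4 from row 1; 4 starts row 2. P = [[2, 3], [4]], Q = [[1, 2], [3]].
Insert 1: 1 bumps 2 from row 1; 2 bumps 4 from row 2; 4 starts row 3. P = [[1, 3], [2], [4]], Q = [[1, 2], [3], [4]].

So P = [[1, 3], [2], [4]], Q = [[1, 2], [3], [4]].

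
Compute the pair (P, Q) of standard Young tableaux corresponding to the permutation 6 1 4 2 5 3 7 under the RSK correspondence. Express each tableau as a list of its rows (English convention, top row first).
P = [[1, 2, 3, 7], [4, 5], [6]], Q = [[1, 3, 5, 7], [2, 6], [4]]

Insert each entry of the permutation into P by Schensted row insertion, recording in Q the position of each new cell.

Insert 6: appended to row 1. P = [[6]], Q = [[1]].
Insert 1: 1 bumps 6 from row 1; 6 starts row 2. P = [[1], [6]], Q = [[1], [2]].
Insert 4: appended to row 1. P = [[1, 4], [6]], Q = [[1, 3], [2]].
Insert 2: 2 bumps 4 from row 1; 4 bumps 6 from row 2; 6 starts row 3. P = [[1, 2], [4], [6]], Q = [[1, 3], [2], [4]].
Insert 5: appended to row 1. P = [[1, 2, 5], [4], [6]], Q = [[1, 3, 5], [2], [4]].
Insert 3: 3 bumps 5 from row 1; 5 appends to row 2. P = [[1, 2, 3], [4, 5], [6]], Q = [[1, 3, 5], [2, 6], [4]].
Insert 7: appended to row 1. P = [[1, 2, 3, 7], [4, 5], [6]], Q = [[1, 3, 5, 7], [2, 6], [4]].

So P = [[1, 2, 3, 7], [4, 5], [6]], Q = [[1, 3, 5, 7], [2, 6], [4]].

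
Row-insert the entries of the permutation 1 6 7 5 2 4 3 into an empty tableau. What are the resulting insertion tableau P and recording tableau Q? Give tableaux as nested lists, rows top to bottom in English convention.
P = [[1, 2, 3], [4, 7], [5], [6]], Q = [[1, 2, 3], [4, 6], [5], [7]]

Insert each entry of the permutation into P by Schensted row insertion, recording in Q the position of each new cell.

Insert 1: appended to row 1. P = [[1]].
Insert 6: appended to row 1. P = [[1, 6]].
Insert 7: appended to row 1. P = [[1, 6, 7]].
Insert 5: 5 bumps 6 from row 1; 6 starts row 2. P = [[1, 5, 7], [6]].
Insert 2: 2 bumps 5 from row 1; 5 bumps 6 from row 2; 6 starts row 3. P = [[1, 2, 7], [5], [6]].
Insert 4: 4 bumps 7 from row 1; 7 appends to row 2. P = [[1, 2, 4], [5, 7], [6]].
Insert 3: 3 bumps 4 from row 1; 4 bumps 5 from row 2; 5 bumps 6 from row 3; 6 starts row 4. P = [[1, 2, 3], [4, 7], [5], [6]].

So P = [[1, 2, 3], [4, 7], [5], [6]], Q = [[1, 2, 3], [4, 6], [5], [7]].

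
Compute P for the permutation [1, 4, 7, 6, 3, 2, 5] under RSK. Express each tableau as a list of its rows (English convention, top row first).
P = [[1, 2, 5], [3, 6], [4], [7]]

Insert 1: appended to row 1. P = [[1]].
Insert 4: appended to row 1. P = [[1, 4]].
Insert 7: appended to row 1. P = [[1, 4, 7]].
Insert 6: 6 bumps 7 from row 1; 7 starts row 2. P = [[1, 4, 6], [7]].
Insert 3: 3 bumps 4 from row 1; 4 bumps 7 from row 2; 7 starts row 3. P = [[1, 3, 6], [4], [7]].
Insert 2: 2 bumps 3 from row 1; 3 bumps 4 from row 2; 4 bumps 7 from row 3; 7 starts row 4. P = [[1, 2, 6], [3], [4], [7]].
Insert 5: 5 bumps 6 from row 1; 6 appends to row 2. P = [[1, 2, 5], [3, 6], [4], [7]].

So P = [[1, 2, 5], [3, 6], [4], [7]].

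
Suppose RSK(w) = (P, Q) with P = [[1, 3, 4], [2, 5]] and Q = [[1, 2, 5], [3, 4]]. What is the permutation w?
2 5 1 3 4

Reverse the RSK construction: for i from n down to 1, find the cell of Q containing i, remove the entry at that cell from P, and reverse-bump it up through P; the value ejected from row 1 is w(i).

Step i=5: Q has 5 at row 1, column 3; remove that cell from P, ejecting 4. So w(5) = 4. P is now [[1, 3], [2, 5]].
Step i=4: Q has 4 at row 2, column 2; remove 5 from row 2 of P and reverse-bump: 5 enters row 1 and ejects 3. So w(4) = 3. P is now [[1, 5], [2]].
Step i=3: Q has 3 at row 2, column 1; remove 2 from row 2 of P and reverse-bump: 2 enters row 1 and ejects 1. So w(3) = 1. P is now [[2, 5]].
Step i=2: Q has 2 at row 1, column 2; remove that cell from P, ejecting 5. So w(2) = 5. P is now [[2]].
Step i=1: Q has 1 at row 1, column 1; remove that cell from P, ejecting 2. So w(1) = 2. P is now [].

So w = 2 5 1 3 4.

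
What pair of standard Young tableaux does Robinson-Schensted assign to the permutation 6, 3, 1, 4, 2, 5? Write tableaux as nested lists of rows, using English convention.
Insert each entry of the permutation into P by Schensted row insertion, recording in Q the position of each new cell.

Insert 6: appended to row 1. P = [[6]], Q = [[1]].
Insert 3: 3 bumps 6 from row 1; 6 starts row 2. P = [[3], [6]], Q = [[1], [2]].
Insert 1: 1 bumps 3 from row 1; 3 bumps 6 from row 2; 6 starts row 3. P = [[1], [3], [6]], Q = [[1], [2], [3]].
Insert 4: appended to row 1. P = [[1, 4], [3], [6]], Q = [[1, 4], [2], [3]].
Insert 2: 2 bumps 4 from row 1; 4 appends to row 2. P = [[1, 2], [3, 4], [6]], Q = [[1, 4], [2, 5], [3]].
Insert 5: appended to row 1. P = [[1, 2, 5], [3, 4], [6]], Q = [[1, 4, 6], [2, 5], [3]].

So P = [[1, 2, 5], [3, 4], [6]], Q = [[1, 4, 6], [2, 5], [3]].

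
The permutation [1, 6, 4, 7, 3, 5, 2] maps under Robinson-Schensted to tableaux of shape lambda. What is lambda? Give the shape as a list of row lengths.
Row-insert each entry into an empty tableau.

After inserting 1: P = [[1]].
After inserting 6: P = [[1, 6]].
After inserting 4: P = [[1, 4], [6]].
After inserting 7: P = [[1, 4, 7], [6]].
After inserting 3: P = [[1, 3, 7], [4], [6]].
After inserting 5: P = [[1, 3, 5], [4, 7], [6]].
After inserting 2: P = [[1, 2, 5], [3, 7], [4], [6]].

The final insertion tableau P = [[1, 2, 5], [3, 7], [4], [6]] has shape [3, 2, 1, 1].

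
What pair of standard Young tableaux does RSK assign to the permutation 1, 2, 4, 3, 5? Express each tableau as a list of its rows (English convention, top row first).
Insert each entry of the permutation into P by Schensted row insertion, recording in Q the position of each new cell.

Insert 1: appended to row 1. P = [[1]].
Insert 2: appended to row 1. P = [[1, 2]].
Insert 4: appended to row 1. P = [[1, 2, 4]].
Insert 3: 3 bumps 4 from row 1; 4 starts row 2. P = [[1, 2, 3], [4]].
Insert 5: appended to row 1. P = [[1, 2, 3, 5], [4]].

So P = [[1, 2, 3, 5], [4]], Q = [[1, 2, 3, 5], [4]].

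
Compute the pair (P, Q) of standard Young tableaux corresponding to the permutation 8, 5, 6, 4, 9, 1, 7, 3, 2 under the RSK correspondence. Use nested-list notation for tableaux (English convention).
Insert each entry of the permutation into P by Schensted row insertion, recording in Q the position of each new cell.

After inserting 8: P = [[8]].
After inserting 5: P = [[5], [8]].
After inserting 6: P = [[5, 6], [8]].
After inserting 4: P = [[4, 6], [5], [8]].
After inserting 9: P = [[4, 6, 9], [5], [8]].
After inserting 1: P = [[1, 6, 9], [4], [5], [8]].
After inserting 7: P = [[1, 6, 7], [4, 9], [5], [8]].
After inserting 3: P = [[1, 3, 7], [4, 6], [5, 9], [8]].
After inserting 2: P = [[1, 2, 7], [3, 6], [4, 9], [5], [8]].

So P = [[1, 2, 7], [3, 6], [4, 9], [5], [8]], Q = [[1, 3, 5], [2, 7], [4, 8], [6], [9]].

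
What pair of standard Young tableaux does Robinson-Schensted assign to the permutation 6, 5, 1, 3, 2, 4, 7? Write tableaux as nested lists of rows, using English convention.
P = [[1, 2, 4, 7], [3], [5], [6]], Q = [[1, 4, 6, 7], [2], [3], [5]]

Insert each entry of the permutation into P by Schensted row insertion, recording in Q the position of each new cell.

Insert 6: appended to row 1. P = [[6]].
Insert 5: 5 bumps 6 from row 1; 6 starts row 2. P = [[5], [6]].
Insert 1: 1 bumps 5 from row 1; 5 bumps 6 from row 2; 6 starts row 3. P = [[1], [5], [6]].
Insert 3: appended to row 1. P = [[1, 3], [5], [6]].
Insert 2: 2 bumps 3 from row 1; 3 bumps 5 from row 2; 5 bumps 6 from row 3; 6 starts row 4. P = [[1, 2], [3], [5], [6]].
Insert 4: appended to row 1. P = [[1, 2, 4], [3], [5], [6]].
Insert 7: appended to row 1. P = [[1, 2, 4, 7], [3], [5], [6]].

So P = [[1, 2, 4, 7], [3], [5], [6]], Q = [[1, 4, 6, 7], [2], [3], [5]].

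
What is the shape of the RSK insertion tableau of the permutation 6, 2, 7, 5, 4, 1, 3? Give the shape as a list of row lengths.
[2, 2, 2, 1]

RSK row insertion gives P = [[1, 3], [2, 4], [5, 7], [6]], which has shape [2, 2, 2, 1].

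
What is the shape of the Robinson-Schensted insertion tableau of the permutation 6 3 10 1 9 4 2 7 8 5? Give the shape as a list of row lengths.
Row-insert each entry into an empty tableau.

After inserting 6: P = [[6]].
After inserting 3: P = [[3], [6]].
After inserting 10: P = [[3, 10], [6]].
After inserting 1: P = [[1, 10], [3], [6]].
After inserting 9: P = [[1, 9], [3, 10], [6]].
After inserting 4: P = [[1, 4], [3, 9], [6, 10]].
After inserting 2: P = [[1, 2], [3, 4], [6, 9], [10]].
After inserting 7: P = [[1, 2, 7], [3, 4], [6, 9], [10]].
After inserting 8: P = [[1, 2, 7, 8], [3, 4], [6, 9], [10]].
After inserting 5: P = [[1, 2, 5, 8], [3, 4, 7], [6, 9], [10]].

The final insertion tableau P = [[1, 2, 5, 8], [3, 4, 7], [6, 9], [10]] has shape [4, 3, 2, 1].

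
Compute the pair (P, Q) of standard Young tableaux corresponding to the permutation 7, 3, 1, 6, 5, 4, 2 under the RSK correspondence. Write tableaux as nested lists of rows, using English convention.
P = [[1, 2], [3, 4], [5], [6], [7]], Q = [[1, 4], [2, 5], [3], [6], [7]]

Insert each entry of the permutation into P by Schensted row insertion, recording in Q the position of each new cell.

Insert 7: appended to row 1. P = [[7]].
Insert 3: 3 bumps 7 from row 1; 7 starts row 2. P = [[3], [7]].
Insert 1: 1 bumps 3 from row 1; 3 bumps 7 from row 2; 7 starts row 3. P = [[1], [3], [7]].
Insert 6: appended to row 1. P = [[1, 6], [3], [7]].
Insert 5: 5 bumps 6 from row 1; 6 appends to row 2. P = [[1, 5], [3, 6], [7]].
Insert 4: 4 bumps 5 from row 1; 5 bumps 6 from row 2; 6 bumps 7 from row 3; 7 starts row 4. P = [[1, 4], [3, 5], [6], [7]].
Insert 2: 2 bumps 4 from row 1; 4 bumps 5 from row 2; 5 bumps 6 from row 3; 6 bumps 7 from row 4; 7 starts row 5. P = [[1, 2], [3, 4], [5], [6], [7]].

So P = [[1, 2], [3, 4], [5], [6], [7]], Q = [[1, 4], [2, 5], [3], [6], [7]].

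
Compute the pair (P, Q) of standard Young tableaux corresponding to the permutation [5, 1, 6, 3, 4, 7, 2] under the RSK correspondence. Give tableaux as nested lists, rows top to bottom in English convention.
P = [[1, 2, 4, 7], [3, 6], [5]], Q = [[1, 3, 5, 6], [2, 4], [7]]

Insert each entry of the permutation into P by Schensted row insertion, recording in Q the position of each new cell.

After inserting 5: P = [[5]].
After inserting 1: P = [[1], [5]].
After inserting 6: P = [[1, 6], [5]].
After inserting 3: P = [[1, 3], [5, 6]].
After inserting 4: P = [[1, 3, 4], [5, 6]].
After inserting 7: P = [[1, 3, 4, 7], [5, 6]].
After inserting 2: P = [[1, 2, 4, 7], [3, 6], [5]].

So P = [[1, 2, 4, 7], [3, 6], [5]], Q = [[1, 3, 5, 6], [2, 4], [7]].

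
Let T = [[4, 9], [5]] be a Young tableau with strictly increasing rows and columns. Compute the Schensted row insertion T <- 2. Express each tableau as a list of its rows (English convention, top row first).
In row 1, 2 replaces 4 (the leftmost entry greater than 2); 4 is bumped to row 2. In row 2, 4 replaces 5 (the leftmost entry greater than 4); 5 is bumped to row 3. 5 starts a new row 3. The new tableau is [[2, 9], [4], [5]].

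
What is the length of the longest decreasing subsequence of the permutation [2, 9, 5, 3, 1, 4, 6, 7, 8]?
4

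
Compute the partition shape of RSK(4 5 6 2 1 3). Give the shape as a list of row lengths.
Row-insert each entry into an empty tableau.

After inserting 4: P = [[4]].
After inserting 5: P = [[4, 5]].
After inserting 6: P = [[4, 5, 6]].
After inserting 2: P = [[2, 5, 6], [4]].
After inserting 1: P = [[1, 5, 6], [2], [4]].
After inserting 3: P = [[1, 3, 6], [2, 5], [4]].

The final insertion tableau P = [[1, 3, 6], [2, 5], [4]] has shape [3, 2, 1].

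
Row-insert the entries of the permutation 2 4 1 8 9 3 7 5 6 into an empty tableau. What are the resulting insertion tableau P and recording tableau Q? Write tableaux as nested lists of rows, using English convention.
P = [[1, 3, 5, 6], [2, 4, 7, 9], [8]], Q = [[1, 2, 4, 5], [3, 6, 7, 9], [8]]

Insert each entry of the permutation into P by Schensted row insertion, recording in Q the position of each new cell.

Insert 2: appended to row 1. P = [[2]], Q = [[1]].
Insert 4: appended to row 1. P = [[2, 4]], Q = [[1, 2]].
Insert 1: 1 bumps 2 from row 1; 2 starts row 2. P = [[1, 4], [2]], Q = [[1, 2], [3]].
Insert 8: appended to row 1. P = [[1, 4, 8], [2]], Q = [[1, 2, 4], [3]].
Insert 9: appended to row 1. P = [[1, 4, 8, 9], [2]], Q = [[1, 2, 4, 5], [3]].
Insert 3: 3 bumps 4 from row 1; 4 appends to row 2. P = [[1, 3, 8, 9], [2, 4]], Q = [[1, 2, 4, 5], [3, 6]].
Insert 7: 7 bumps 8 from row 1; 8 appends to row 2. P = [[1, 3, 7, 9], [2, 4, 8]], Q = [[1, 2, 4, 5], [3, 6, 7]].
Insert 5: 5 bumps 7 from row 1; 7 bumps 8 from row 2; 8 starts row 3. P = [[1, 3, 5, 9], [2, 4, 7], [8]], Q = [[1, 2, 4, 5], [3, 6, 7], [8]].
Insert 6: 6 bumps 9 from row 1; 9 appends to row 2. P = [[1, 3, 5, 6], [2, 4, 7, 9], [8]], Q = [[1, 2, 4, 5], [3, 6, 7, 9], [8]].

So P = [[1, 3, 5, 6], [2, 4, 7, 9], [8]], Q = [[1, 2, 4, 5], [3, 6, 7, 9], [8]].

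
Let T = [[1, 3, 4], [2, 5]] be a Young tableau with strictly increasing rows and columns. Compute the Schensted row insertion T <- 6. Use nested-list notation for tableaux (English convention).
[[1, 3, 4, 6], [2, 5]]

6 is larger than every entry of row 1, so it is appended to row 1. The new tableau is [[1, 3, 4, 6], [2, 5]].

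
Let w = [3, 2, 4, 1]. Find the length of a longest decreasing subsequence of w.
3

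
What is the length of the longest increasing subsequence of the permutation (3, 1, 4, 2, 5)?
3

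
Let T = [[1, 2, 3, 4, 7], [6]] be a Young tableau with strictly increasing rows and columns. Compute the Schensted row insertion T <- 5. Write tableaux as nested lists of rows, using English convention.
In row 1, 5 replaces 7 (the leftmost entry greater than 5); 7 is bumped to row 2. 7 is appended to row 2. The new tableau is [[1, 2, 3, 4, 5], [6, 7]].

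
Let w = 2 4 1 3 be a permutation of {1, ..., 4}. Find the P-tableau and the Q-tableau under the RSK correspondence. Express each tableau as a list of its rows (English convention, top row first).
P = [[1, 3], [2, 4]], Q = [[1, 2], [3, 4]]

Insert each entry of the permutation into P by Schensted row insertion, recording in Q the position of each new cell.

Insert 2: appended to row 1. P = [[2]].
Insert 4: appended to row 1. P = [[2, 4]].
Insert 1: 1 bumps 2 from row 1; 2 starts row 2. P = [[1, 4], [2]].
Insert 3: 3 bumps 4 from row 1; 4 appends to row 2. P = [[1, 3], [2, 4]].

So P = [[1, 3], [2, 4]], Q = [[1, 2], [3, 4]].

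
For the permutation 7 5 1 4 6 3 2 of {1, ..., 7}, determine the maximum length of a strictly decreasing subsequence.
5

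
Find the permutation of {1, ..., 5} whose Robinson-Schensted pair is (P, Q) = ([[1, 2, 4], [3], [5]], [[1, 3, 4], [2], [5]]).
5 1 3 4 2

Reverse the RSK construction: for i from n down to 1, find the cell of Q containing i, remove the entry at that cell from P, and reverse-bump it up through P; the value ejected from row 1 is w(i).

Step i=5: Q has 5 at row 3, column 1; remove 5 from row 3 of P and reverse-bump: 5 enters row 2 and ejects 3; 3 enters row 1 and ejects 2. So w(5) = 2. P is now [[1, 3, 4], [5]].
Step i=4: Q has 4 at row 1, column 3; remove that cell from P, ejecting 4. So w(4) = 4. P is now [[1, 3], [5]].
Step i=3: Q has 3 at row 1, column 2; remove that cell from P, ejecting 3. So w(3) = 3. P is now [[1], [5]].
Step i=2: Q has 2 at row 2, column 1; remove 5 from row 2 of P and reverse-bump: 5 enters row 1 and ejects 1. So w(2) = 1. P is now [[5]].
Step i=1: Q has 1 at row 1, column 1; remove that cell from P, ejecting 5. So w(1) = 5. P is now [].

So w = 5 1 3 4 2.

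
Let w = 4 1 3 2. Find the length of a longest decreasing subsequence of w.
3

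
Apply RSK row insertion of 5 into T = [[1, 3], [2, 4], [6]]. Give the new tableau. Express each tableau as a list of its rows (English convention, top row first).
5 is larger than every entry of row 1, so it is appended to row 1. The new tableau is [[1, 3, 5], [2, 4], [6]].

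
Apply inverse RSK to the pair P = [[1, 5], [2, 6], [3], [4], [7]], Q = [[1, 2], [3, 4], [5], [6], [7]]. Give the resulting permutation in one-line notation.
Reverse RSK: for i = n, n-1, ..., 1, locate i in Q, remove the corresponding corner cell from P, and reverse-bump its entry up through P; the value ejected from row 1 is w(i).

So w = 4 7 3 6 5 2 1.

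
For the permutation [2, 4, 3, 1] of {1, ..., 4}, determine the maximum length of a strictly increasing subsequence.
2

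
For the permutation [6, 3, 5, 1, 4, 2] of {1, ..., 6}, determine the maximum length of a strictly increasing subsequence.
2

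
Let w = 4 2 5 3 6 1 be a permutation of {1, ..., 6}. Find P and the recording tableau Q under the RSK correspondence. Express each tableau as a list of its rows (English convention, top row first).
Insert each entry of the permutation into P by Schensted row insertion, recording in Q the position of each new cell.

Insert 4: appended to row 1. P = [[4]].
Insert 2: 2 bumps 4 from row 1; 4 starts row 2. P = [[2], [4]].
Insert 5: appended to row 1. P = [[2, 5], [4]].
Insert 3: 3 bumps 5 from row 1; 5 appends to row 2. P = [[2, 3], [4, 5]].
Insert 6: appended to row 1. P = [[2, 3, 6], [4, 5]].
Insert 1: 1 bumps 2 from row 1; 2 bumps 4 from row 2; 4 starts row 3. P = [[1, 3, 6], [2, 5], [4]].

So P = [[1, 3, 6], [2, 5], [4]], Q = [[1, 3, 5], [2, 4], [6]].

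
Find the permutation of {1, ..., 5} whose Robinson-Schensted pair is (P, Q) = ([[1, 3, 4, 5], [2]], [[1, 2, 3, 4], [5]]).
2 3 4 5 1

Reverse RSK: for i = n, n-1, ..., 1, locate i in Q, remove the corresponding corner cell from P, and reverse-bump its entry up through P; the value ejected from row 1 is w(i).

So w = 2 3 4 5 1.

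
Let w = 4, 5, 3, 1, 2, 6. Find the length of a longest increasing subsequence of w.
3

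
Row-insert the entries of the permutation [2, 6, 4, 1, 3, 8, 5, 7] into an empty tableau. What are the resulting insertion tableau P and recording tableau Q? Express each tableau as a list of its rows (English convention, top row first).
P = [[1, 3, 5, 7], [2, 4, 8], [6]], Q = [[1, 2, 6, 8], [3, 5, 7], [4]]

Insert each entry of the permutation into P by Schensted row insertion, recording in Q the position of each new cell.

Insert 2: appended to row 1. P = [[2]].
Insert 6: appended to row 1. P = [[2, 6]].
Insert 4: 4 bumps 6 from row 1; 6 starts row 2. P = [[2, 4], [6]].
Insert 1: 1 bumps 2 from row 1; 2 bumps 6 from row 2; 6 starts row 3. P = [[1, 4], [2], [6]].
Insert 3: 3 bumps 4 from row 1; 4 appends to row 2. P = [[1, 3], [2, 4], [6]].
Insert 8: appended to row 1. P = [[1, 3, 8], [2, 4], [6]].
Insert 5: 5 bumps 8 from row 1; 8 appends to row 2. P = [[1, 3, 5], [2, 4, 8], [6]].
Insert 7: appended to row 1. P = [[1, 3, 5, 7], [2, 4, 8], [6]].

So P = [[1, 3, 5, 7], [2, 4, 8], [6]], Q = [[1, 2, 6, 8], [3, 5, 7], [4]].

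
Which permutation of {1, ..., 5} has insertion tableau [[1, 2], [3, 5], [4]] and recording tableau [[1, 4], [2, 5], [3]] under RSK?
Reverse RSK: for i = n, n-1, ..., 1, locate i in Q, remove the corresponding corner cell from P, and reverse-bump its entry up through P; the value ejected from row 1 is w(i).

So w = 4 3 1 5 2.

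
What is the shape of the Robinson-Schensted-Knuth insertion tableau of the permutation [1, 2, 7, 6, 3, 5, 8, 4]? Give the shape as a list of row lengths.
[5, 1, 1, 1]

Row-insert each entry into an empty tableau.

After inserting 1: P = [[1]].
After inserting 2: P = [[1, 2]].
After inserting 7: P = [[1, 2, 7]].
After inserting 6: P = [[1, 2, 6], [7]].
After inserting 3: P = [[1, 2, 3], [6], [7]].
After inserting 5: P = [[1, 2, 3, 5], [6], [7]].
After inserting 8: P = [[1, 2, 3, 5, 8], [6], [7]].
After inserting 4: P = [[1, 2, 3, 4, 8], [5], [6], [7]].

The final insertion tableau P = [[1, 2, 3, 4, 8], [5], [6], [7]] has shape [5, 1, 1, 1].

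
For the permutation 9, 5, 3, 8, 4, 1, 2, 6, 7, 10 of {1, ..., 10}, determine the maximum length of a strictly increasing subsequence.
5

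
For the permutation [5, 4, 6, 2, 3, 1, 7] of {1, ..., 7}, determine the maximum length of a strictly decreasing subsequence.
4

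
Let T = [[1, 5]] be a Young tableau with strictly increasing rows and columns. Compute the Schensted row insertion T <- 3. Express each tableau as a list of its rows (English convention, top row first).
In row 1, 3 replaces 5 (the leftmost entry greater than 3); 5 is bumped to row 2. 5 starts a new row 2. The new tableau is [[1, 3], [5]].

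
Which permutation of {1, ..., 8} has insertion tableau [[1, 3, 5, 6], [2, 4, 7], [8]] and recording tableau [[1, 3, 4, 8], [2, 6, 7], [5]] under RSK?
8 2 4 7 1 3 5 6

Reverse the RSK construction: for i from n down to 1, find the cell of Q containing i, remove the entry at that cell from P, and reverse-bump it up through P; the value ejected from row 1 is w(i).

Step i=8: Q has 8 at row 1, column 4; remove that cell from P, ejecting 6. So w(8) = 6. P is now [[1, 3, 5], [2, 4, 7], [8]].
Step i=7: Q has 7 at row 2, column 3; remove 7 from row 2 of P and reverse-bump: 7 enters row 1 and ejects 5. So w(7) = 5. P is now [[1, 3, 7], [2, 4], [8]].
Step i=6: Q has 6 at row 2, column 2; remove 4 from row 2 of P and reverse-bump: 4 enters row 1 and ejects 3. So w(6) = 3. P is now [[1, 4, 7], [2], [8]].
Step i=5: Q has 5 at row 3, column 1; remove 8 from row 3 of P and reverse-bump: 8 enters row 2 and ejects 2; 2 enters row 1 and ejects 1. So w(5) = 1. P is now [[2, 4, 7], [8]].
Step i=4: Q has 4 at row 1, column 3; remove that cell from P, ejecting 7. So w(4) = 7. P is now [[2, 4], [8]].
Step i=3: Q has 3 at row 1, column 2; remove that cell from P, ejecting 4. So w(3) = 4. P is now [[2], [8]].
Step i=2: Q has 2 at row 2, column 1; remove 8 from row 2 of P and reverse-bump: 8 enters row 1 and ejects 2. So w(2) = 2. P is now [[8]].
Step i=1: Q has 1 at row 1, column 1; remove that cell from P, ejecting 8. So w(1) = 8. P is now [].

So w = 8 2 4 7 1 3 5 6.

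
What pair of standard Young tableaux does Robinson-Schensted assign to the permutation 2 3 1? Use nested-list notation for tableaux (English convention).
Insert each entry of the permutation into P by Schensted row insertion, recording in Q the position of each new cell.

Insert 2: appended to row 1. P = [[2]].
Insert 3: appended to row 1. P = [[2, 3]].
Insert 1: 1 bumps 2 from row 1; 2 starts row 2. P = [[1, 3], [2]].

So P = [[1, 3], [2]], Q = [[1, 2], [3]].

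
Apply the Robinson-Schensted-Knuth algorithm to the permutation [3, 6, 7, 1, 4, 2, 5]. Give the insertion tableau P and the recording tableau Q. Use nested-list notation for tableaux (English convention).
Insert each entry of the permutation into P by Schensted row insertion, recording in Q the position of each new cell.

Insert 3: appended to row 1. P = [[3]], Q = [[1]].
Insert 6: appended to row 1. P = [[3, 6]], Q = [[1, 2]].
Insert 7: appended to row 1. P = [[3, 6, 7]], Q = [[1, 2, 3]].
Insert 1: 1 bumps 3 from row 1; 3 starts row 2. P = [[1, 6, 7], [3]], Q = [[1, 2, 3], [4]].
Insert 4: 4 bumps 6 from row 1; 6 appends to row 2. P = [[1, 4, 7], [3, 6]], Q = [[1, 2, 3], [4, 5]].
Insert 2: 2 bumps 4 from row 1; 4 bumps 6 from row 2; 6 starts row 3. P = [[1, 2, 7], [3, 4], [6]], Q = [[1, 2, 3], [4, 5], [6]].
Insert 5: 5 bumps 7 from row 1; 7 appends to row 2. P = [[1, 2, 5], [3, 4, 7], [6]], Q = [[1, 2, 3], [4, 5, 7], [6]].

So P = [[1, 2, 5], [3, 4, 7], [6]], Q = [[1, 2, 3], [4, 5, 7], [6]].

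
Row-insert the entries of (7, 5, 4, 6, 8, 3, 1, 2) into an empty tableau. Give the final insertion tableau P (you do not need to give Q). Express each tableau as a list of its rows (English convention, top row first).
P = [[1, 2, 8], [3, 6], [4], [5], [7]]

Insert 7: appended to row 1. P = [[7]].
Insert 5: 5 bumps 7 from row 1; 7 starts row 2. P = [[5], [7]].
Insert 4: 4 bumps 5 from row 1; 5 bumps 7 from row 2; 7 starts row 3. P = [[4], [5], [7]].
Insert 6: appended to row 1. P = [[4, 6], [5], [7]].
Insert 8: appended to row 1. P = [[4, 6, 8], [5], [7]].
Insert 3: 3 bumps 4 from row 1; 4 bumps 5 from row 2; 5 bumps 7 from row 3; 7 starts row 4. P = [[3, 6, 8], [4], [5], [7]].
Insert 1: 1 bumps 3 from row 1; 3 bumps 4 from row 2; 4 bumps 5 from row 3; 5 bumps 7 from row 4; 7 starts row 5. P = [[1, 6, 8], [3], [4], [5], [7]].
Insert 2: 2 bumps 6 from row 1; 6 appends to row 2. P = [[1, 2, 8], [3, 6], [4], [5], [7]].

So P = [[1, 2, 8], [3, 6], [4], [5], [7]].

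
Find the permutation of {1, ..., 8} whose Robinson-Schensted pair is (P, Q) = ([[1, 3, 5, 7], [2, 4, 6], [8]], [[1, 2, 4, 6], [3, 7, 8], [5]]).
2 8 4 6 1 7 3 5

Reverse the RSK construction: for i from n down to 1, find the cell of Q containing i, remove the entry at that cell from P, and reverse-bump it up through P; the value ejected from row 1 is w(i).

Step i=8: Q has 8 at row 2, column 3; remove 6 from row 2 of P and reverse-bump: 6 enters row 1 and ejects 5. So w(8) = 5. P is now [[1, 3, 6, 7], [2, 4], [8]].
Step i=7: Q has 7 at row 2, column 2; remove 4 from row 2 of P and reverse-bump: 4 enters row 1 and ejects 3. So w(7) = 3. P is now [[1, 4, 6, 7], [2], [8]].
Step i=6: Q has 6 at row 1, column 4; remove that cell from P, ejecting 7. So w(6) = 7. P is now [[1, 4, 6], [2], [8]].
Step i=5: Q has 5 at row 3, column 1; remove 8 from row 3 of P and reverse-bump: 8 enters row 2 and ejects 2; 2 enters row 1 and ejects 1. So w(5) = 1. P is now [[2, 4, 6], [8]].
Step i=4: Q has 4 at row 1, column 3; remove that cell from P, ejecting 6. So w(4) = 6. P is now [[2, 4], [8]].
Step i=3: Q has 3 at row 2, column 1; remove 8 from row 2 of P and reverse-bump: 8 enters row 1 and ejects 4. So w(3) = 4. P is now [[2, 8]].
Step i=2: Q has 2 at row 1, column 2; remove that cell from P, ejecting 8. So w(2) = 8. P is now [[2]].
Step i=1: Q has 1 at row 1, column 1; remove that cell from P, ejecting 2. So w(1) = 2. P is now [].

So w = 2 8 4 6 1 7 3 5.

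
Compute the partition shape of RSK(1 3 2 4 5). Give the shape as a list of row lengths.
Row-insert each entry into an empty tableau.

After inserting 1: P = [[1]].
After inserting 3: P = [[1, 3]].
After inserting 2: P = [[1, 2], [3]].
After inserting 4: P = [[1, 2, 4], [3]].
After inserting 5: P = [[1, 2, 4, 5], [3]].

The final insertion tableau P = [[1, 2, 4, 5], [3]] has shape [4, 1].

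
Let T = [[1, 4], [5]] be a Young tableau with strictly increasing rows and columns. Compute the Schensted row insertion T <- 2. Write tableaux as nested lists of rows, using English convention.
[[1, 2], [4], [5]]

In row 1, 2 replaces 4 (the leftmost entry greater than 2); 4 is bumped to row 2. In row 2, 4 replaces 5 (the leftmost entry greater than 4); 5 is bumped to row 3. 5 starts a new row 3. The new tableau is [[1, 2], [4], [5]].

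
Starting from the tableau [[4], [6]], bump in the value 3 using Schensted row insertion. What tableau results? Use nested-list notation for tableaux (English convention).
[[3], [4], [6]]

In row 1, 3 replaces 4 (the leftmost entry greater than 3); 4 is bumped to row 2. In row 2, 4 replaces 6 (the leftmost entry greater than 4); 6 is bumped to row 3. 6 starts a new row 3. The new tableau is [[3], [4], [6]].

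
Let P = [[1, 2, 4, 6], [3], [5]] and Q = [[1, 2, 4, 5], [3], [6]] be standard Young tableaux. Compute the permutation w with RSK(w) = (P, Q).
1 5 3 4 6 2

Reverse the RSK construction: for i from n down to 1, find the cell of Q containing i, remove the entry at that cell from P, and reverse-bump it up through P; the value ejected from row 1 is w(i).

Step i=6: Q has 6 at row 3, column 1; remove 5 from row 3 of P and reverse-bump: 5 enters row 2 and ejects 3; 3 enters row 1 and ejects 2. So w(6) = 2. P is now [[1, 3, 4, 6], [5]].
Step i=5: Q has 5 at row 1, column 4; remove that cell from P, ejecting 6. So w(5) = 6. P is now [[1, 3, 4], [5]].
Step i=4: Q has 4 at row 1, column 3; remove that cell from P, ejecting 4. So w(4) = 4. P is now [[1, 3], [5]].
Step i=3: Q has 3 at row 2, column 1; remove 5 from row 2 of P and reverse-bump: 5 enters row 1 and ejects 3. So w(3) = 3. P is now [[1, 5]].
Step i=2: Q has 2 at row 1, column 2; remove that cell from P, ejecting 5. So w(2) = 5. P is now [[1]].
Step i=1: Q has 1 at row 1, column 1; remove that cell from P, ejecting 1. So w(1) = 1. P is now [].

So w = 1 5 3 4 6 2.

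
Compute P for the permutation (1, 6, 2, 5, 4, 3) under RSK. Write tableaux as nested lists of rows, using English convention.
P = [[1, 2, 3], [4], [5], [6]]

Insert 1: appended to row 1. P = [[1]].
Insert 6: appended to row 1. P = [[1, 6]].
Insert 2: 2 bumps 6 from row 1; 6 starts row 2. P = [[1, 2], [6]].
Insert 5: appended to row 1. P = [[1, 2, 5], [6]].
Insert 4: 4 bumps 5 from row 1; 5 bumps 6 from row 2; 6 starts row 3. P = [[1, 2, 4], [5], [6]].
Insert 3: 3 bumps 4 from row 1; 4 bumps 5 from row 2; 5 bumps 6 from row 3; 6 starts row 4. P = [[1, 2, 3], [4], [5], [6]].

So P = [[1, 2, 3], [4], [5], [6]].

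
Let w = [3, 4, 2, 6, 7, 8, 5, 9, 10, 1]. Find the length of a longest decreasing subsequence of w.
3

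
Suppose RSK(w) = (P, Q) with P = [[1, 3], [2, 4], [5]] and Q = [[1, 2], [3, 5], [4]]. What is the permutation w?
Reverse RSK: for i = n, n-1, ..., 1, locate i in Q, remove the corresponding corner cell from P, and reverse-bump its entry up through P; the value ejected from row 1 is w(i).

So w = 2 5 4 1 3.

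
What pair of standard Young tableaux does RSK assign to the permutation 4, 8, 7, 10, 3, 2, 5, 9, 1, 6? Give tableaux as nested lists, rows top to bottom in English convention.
P = [[1, 5, 6], [2, 7, 9], [3, 10], [4], [8]], Q = [[1, 2, 4], [3, 7, 8], [5, 10], [6], [9]]

Insert each entry of the permutation into P by Schensted row insertion, recording in Q the position of each new cell.

Insert 4: appended to row 1. P = [[4]].
Insert 8: appended to row 1. P = [[4, 8]].
Insert 7: 7 bumps 8 from row 1; 8 starts row 2. P = [[4, 7], [8]].
Insert 10: appended to row 1. P = [[4, 7, 10], [8]].
Insert 3: 3 bumps 4 from row 1; 4 bumps 8 from row 2; 8 starts row 3. P = [[3, 7, 10], [4], [8]].
Insert 2: 2 bumps 3 from row 1; 3 bumps 4 from row 2; 4 bumps 8 from row 3; 8 starts row 4. P = [[2, 7, 10], [3], [4], [8]].
Insert 5: 5 bumps 7 from row 1; 7 appends to row 2. P = [[2, 5, 10], [3, 7], [4], [8]].
Insert 9: 9 bumps 10 from row 1; 10 appends to row 2. P = [[2, 5, 9], [3, 7, 10], [4], [8]].
Insert 1: 1 bumps 2 from row 1; 2 bumps 3 from row 2; 3 bumps 4 from row 3; 4 bumps 8 from row 4; 8 starts row 5. P = [[1, 5, 9], [2, 7, 10], [3], [4], [8]].
Insert 6: 6 bumps 9 from row 1; 9 bumps 10 from row 2; 10 appends to row 3. P = [[1, 5, 6], [2, 7, 9], [3, 10], [4], [8]].

So P = [[1, 5, 6], [2, 7, 9], [3, 10], [4], [8]], Q = [[1, 2, 4], [3, 7, 8], [5, 10], [6], [9]].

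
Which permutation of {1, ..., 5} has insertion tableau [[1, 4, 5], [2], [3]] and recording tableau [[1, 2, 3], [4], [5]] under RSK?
3 4 5 2 1

Reverse the RSK construction: for i from n down to 1, find the cell of Q containing i, remove the entry at that cell from P, and reverse-bump it up through P; the value ejected from row 1 is w(i).

Step i=5: Q has 5 at row 3, column 1; remove 3 from row 3 of P and reverse-bump: 3 enters row 2 and ejects 2; 2 enters row 1 and ejects 1. So w(5) = 1. P is now [[2, 4, 5], [3]].
Step i=4: Q has 4 at row 2, column 1; remove 3 from row 2 of P and reverse-bump: 3 enters row 1 and ejects 2. So w(4) = 2. P is now [[3, 4, 5]].
Step i=3: Q has 3 at row 1, column 3; remove that cell from P, ejecting 5. So w(3) = 5. P is now [[3, 4]].
Step i=2: Q has 2 at row 1, column 2; remove that cell from P, ejecting 4. So w(2) = 4. P is now [[3]].
Step i=1: Q has 1 at row 1, column 1; remove that cell from P, ejecting 3. So w(1) = 3. P is now [].

So w = 3 4 5 2 1.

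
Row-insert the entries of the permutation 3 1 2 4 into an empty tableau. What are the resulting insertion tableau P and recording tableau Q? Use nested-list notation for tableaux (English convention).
P = [[1, 2, 4], [3]], Q = [[1, 3, 4], [2]]

Insert each entry of the permutation into P by Schensted row insertion, recording in Q the position of each new cell.

Insert 3: appended to row 1. P = [[3]].
Insert 1: 1 bumps 3 from row 1; 3 starts row 2. P = [[1], [3]].
Insert 2: appended to row 1. P = [[1, 2], [3]].
Insert 4: appended to row 1. P = [[1, 2, 4], [3]].

So P = [[1, 2, 4], [3]], Q = [[1, 3, 4], [2]].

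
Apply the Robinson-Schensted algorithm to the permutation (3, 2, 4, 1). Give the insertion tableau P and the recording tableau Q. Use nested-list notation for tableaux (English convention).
Insert each entry of the permutation into P by Schensted row insertion, recording in Q the position of each new cell.

Insert 3: appended to row 1. P = [[3]], Q = [[1]].
Insert 2: 2 bumps 3 from row 1; 3 starts row 2. P = [[2], [3]], Q = [[1], [2]].
Insert 4: appended to row 1. P = [[2, 4], [3]], Q = [[1, 3], [2]].
Insert 1: 1 bumps 2 from row 1; 2 bumps 3 from row 2; 3 starts row 3. P = [[1, 4], [2], [3]], Q = [[1, 3], [2], [4]].

So P = [[1, 4], [2], [3]], Q = [[1, 3], [2], [4]].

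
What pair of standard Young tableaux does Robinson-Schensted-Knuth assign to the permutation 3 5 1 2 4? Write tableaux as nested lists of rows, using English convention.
P = [[1, 2, 4], [3, 5]], Q = [[1, 2, 5], [3, 4]]

Insert each entry of the permutation into P by Schensted row insertion, recording in Q the position of each new cell.

Insert 3: appended to row 1. P = [[3]].
Insert 5: appended to row 1. P = [[3, 5]].
Insert 1: 1 bumps 3 from row 1; 3 starts row 2. P = [[1, 5], [3]].
Insert 2: 2 bumps 5 from row 1; 5 appends to row 2. P = [[1, 2], [3, 5]].
Insert 4: appended to row 1. P = [[1, 2, 4], [3, 5]].

So P = [[1, 2, 4], [3, 5]], Q = [[1, 2, 5], [3, 4]].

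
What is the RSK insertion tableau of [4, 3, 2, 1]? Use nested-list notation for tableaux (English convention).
Insert 4: appended to row 1. P = [[4]].
Insert 3: 3 bumps 4 from row 1; 4 starts row 2. P = [[3], [4]].
Insert 2: 2 bumps 3 from row 1; 3 bumps 4 from row 2; 4 starts row 3. P = [[2], [3], [4]].
Insert 1: 1 bumps 2 from row 1; 2 bumps 3 from row 2; 3 bumps 4 from row 3; 4 starts row 4. P = [[1], [2], [3], [4]].

So P = [[1], [2], [3], [4]].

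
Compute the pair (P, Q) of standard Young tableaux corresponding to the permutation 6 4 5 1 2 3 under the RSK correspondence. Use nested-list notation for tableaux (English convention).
Insert each entry of the permutation into P by Schensted row insertion, recording in Q the position of each new cell.

Insert 6: appended to row 1. P = [[6]], Q = [[1]].
Insert 4: 4 bumps 6 from row 1; 6 starts row 2. P = [[4], [6]], Q = [[1], [2]].
Insert 5: appended to row 1. P = [[4, 5], [6]], Q = [[1, 3], [2]].
Insert 1: 1 bumps 4 from row 1; 4 bumps 6 from row 2; 6 starts row 3. P = [[1, 5], [4], [6]], Q = [[1, 3], [2], [4]].
Insert 2: 2 bumps 5 from row 1; 5 appends to row 2. P = [[1, 2], [4, 5], [6]], Q = [[1, 3], [2, 5], [4]].
Insert 3: appended to row 1. P = [[1, 2, 3], [4, 5], [6]], Q = [[1, 3, 6], [2, 5], [4]].

So P = [[1, 2, 3], [4, 5], [6]], Q = [[1, 3, 6], [2, 5], [4]].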